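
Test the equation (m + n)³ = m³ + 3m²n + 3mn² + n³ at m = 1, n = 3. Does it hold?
Substituting m = 1, n = 3:

LHS = (1 + 3)³ = 64
RHS = 1³ + 3·1²·3 + 3·1·3² + 3³ = 64

LHS = RHS, so the equation holds at this point.

Answer: Holds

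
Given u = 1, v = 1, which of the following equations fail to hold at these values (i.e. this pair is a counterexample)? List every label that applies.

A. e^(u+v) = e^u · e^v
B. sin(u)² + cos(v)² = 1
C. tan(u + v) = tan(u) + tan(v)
Evaluating each claim at the given values:
A. LHS = e^2 ≈ 7.389, RHS = e^2 ≈ 7.389 → holds here (LHS = RHS)
B. LHS = cos(1)² + sin(1)² = 1, RHS = 1 → holds here (LHS = RHS)
C. LHS = tan(2) ≈ -2.185, RHS = 2·tan(1) ≈ 3.115 → fails here (LHS ≠ RHS)

Answer: C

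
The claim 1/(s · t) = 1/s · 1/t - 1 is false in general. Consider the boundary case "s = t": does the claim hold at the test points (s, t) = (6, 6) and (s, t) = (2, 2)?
At (6, 6): LHS = 1/36 ≠ RHS = -35/36
At (2, 2): LHS = 1/4 ≠ RHS = -3/4

Answer: No, fails at both test points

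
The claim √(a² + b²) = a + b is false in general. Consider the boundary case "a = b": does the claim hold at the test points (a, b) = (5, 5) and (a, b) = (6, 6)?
At (5, 5): LHS = 5·√(2) ≈ 7.071 ≠ RHS = 10
At (6, 6): LHS = 6·√(2) ≈ 8.485 ≠ RHS = 12

Answer: No, fails at both test points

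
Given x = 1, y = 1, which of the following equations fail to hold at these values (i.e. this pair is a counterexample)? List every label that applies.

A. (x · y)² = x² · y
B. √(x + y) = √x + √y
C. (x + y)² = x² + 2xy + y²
B

Evaluating each claim at the given values:
A. LHS = 1, RHS = 1 → holds here (LHS = RHS)
B. LHS = √(2) ≈ 1.414, RHS = 2 → fails here (LHS ≠ RHS)
C. LHS = 4, RHS = 4 → holds here (LHS = RHS)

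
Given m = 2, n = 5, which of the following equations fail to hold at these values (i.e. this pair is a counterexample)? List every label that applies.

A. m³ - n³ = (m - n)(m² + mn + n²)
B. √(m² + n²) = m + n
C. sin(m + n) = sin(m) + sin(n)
Evaluating each claim at the given values:
A. LHS = -117, RHS = -117 → holds here (LHS = RHS)
B. LHS = √(29) ≈ 5.385, RHS = 7 → fails here (LHS ≠ RHS)
C. LHS = sin(7) ≈ 0.657, RHS = sin(5) + sin(2) ≈ -0.04963 → fails here (LHS ≠ RHS)

Answer: B, C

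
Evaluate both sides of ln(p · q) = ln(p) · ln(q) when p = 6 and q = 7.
LHS = ln(6 · 7) = ln(42) ≈ 3.738
RHS = ln(6) · ln(7) ≈ 3.487

LHS ≠ RHS (they differ by about 0.2511), so the equation does not hold here.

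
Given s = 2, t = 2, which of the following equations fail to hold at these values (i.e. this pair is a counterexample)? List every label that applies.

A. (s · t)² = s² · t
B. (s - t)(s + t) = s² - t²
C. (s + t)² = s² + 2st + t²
A

Evaluating each claim at the given values:
A. LHS = 16, RHS = 8 → fails here (LHS ≠ RHS)
B. LHS = 0, RHS = 0 → holds here (LHS = RHS)
C. LHS = 16, RHS = 16 → holds here (LHS = RHS)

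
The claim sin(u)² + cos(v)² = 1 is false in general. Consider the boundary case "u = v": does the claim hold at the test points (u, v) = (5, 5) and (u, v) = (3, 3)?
At (5, 5): LHS = cos(5)² + sin(5)² = 1, RHS = 1 → equal
At (3, 3): LHS = sin(3)² + cos(3)² = 1, RHS = 1 → equal

So the claim does hold at both of these boundary points, even though it is not an identity.

Answer: Yes, holds at both test points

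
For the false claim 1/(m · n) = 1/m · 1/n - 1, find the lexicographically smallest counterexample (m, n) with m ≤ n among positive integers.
(m, n) = (1, 1)

Substituting (1, 1) into the claim:
LHS = 1/(1 · 1) = 1
RHS = 1/1 · 1/1 - 1 = 0

Since LHS ≠ RHS, this pair disproves the claim, and no lexicographically smaller pair (m ≤ n, positive integers) does.

For instance (3, 3) is also a counterexample (LHS = 1/9, RHS = -8/9), but it's lexicographically larger.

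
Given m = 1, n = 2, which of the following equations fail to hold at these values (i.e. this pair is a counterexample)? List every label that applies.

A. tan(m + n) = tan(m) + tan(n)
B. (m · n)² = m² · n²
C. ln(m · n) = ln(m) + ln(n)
Evaluating each claim at the given values:
A. LHS = tan(3) ≈ -0.1425, RHS = tan(2) + tan(1) ≈ -0.6276 → fails here (LHS ≠ RHS)
B. LHS = 4, RHS = 4 → holds here (LHS = RHS)
C. LHS = ln(2) ≈ 0.6931, RHS = ln(2) ≈ 0.6931 → holds here (LHS = RHS)

Answer: A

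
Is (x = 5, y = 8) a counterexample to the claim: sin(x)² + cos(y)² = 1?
Substituting x = 5, y = 8:
LHS = sin(5)² + cos(8)² ≈ 0.9407
RHS = 1

Since LHS ≠ RHS, this pair disproves the claim.

Answer: Yes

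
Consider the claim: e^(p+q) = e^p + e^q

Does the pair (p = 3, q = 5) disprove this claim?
Substituting p = 3, q = 5:
LHS = e^(3+5) = e^8 ≈ 2981
RHS = e^3 + e^5 ≈ 168.5

Since LHS ≠ RHS, this pair disproves the claim.

Answer: Yes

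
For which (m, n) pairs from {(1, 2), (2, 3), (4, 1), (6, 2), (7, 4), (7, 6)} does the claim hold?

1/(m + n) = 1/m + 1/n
Testing each pair:
(1, 2): LHS = 1/3, RHS = 3/2 → fails
(2, 3): LHS = 1/5, RHS = 5/6 → fails
(4, 1): LHS = 1/5, RHS = 5/4 → fails
(6, 2): LHS = 1/8, RHS = 2/3 → fails
(7, 4): LHS = 1/11, RHS = 11/28 → fails
(7, 6): LHS = 1/13, RHS = 13/42 → fails

No pair satisfies the claim.

Answer: None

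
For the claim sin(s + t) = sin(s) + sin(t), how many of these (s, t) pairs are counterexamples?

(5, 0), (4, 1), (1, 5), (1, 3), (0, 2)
3

Testing each pair:
(5, 0): LHS = sin(5) ≈ -0.9589, RHS = sin(5) ≈ -0.9589 → satisfies claim
(4, 1): LHS = sin(5) ≈ -0.9589, RHS = sin(4) + sin(1) ≈ 0.08467 → counterexample
(1, 5): LHS = sin(6) ≈ -0.2794, RHS = sin(5) + sin(1) ≈ -0.1175 → counterexample
(1, 3): LHS = sin(4) ≈ -0.7568, RHS = sin(3) + sin(1) ≈ 0.9826 → counterexample
(0, 2): LHS = sin(2) ≈ 0.9093, RHS = sin(2) ≈ 0.9093 → satisfies claim

That makes 3 counterexamples.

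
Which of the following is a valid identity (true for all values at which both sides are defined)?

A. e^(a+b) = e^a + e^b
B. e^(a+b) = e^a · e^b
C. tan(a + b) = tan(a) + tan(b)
A: fails at (1, 1) — LHS = e^2 ≈ 7.389, RHS = 2·e ≈ 5.437.
B: holds — e.g. at (1, 4), both sides equal e^5 ≈ 148.4.
C: fails at (5, 8) — LHS = tan(13) ≈ 0.463, RHS = tan(8) + tan(5) ≈ -10.18.

Answer: B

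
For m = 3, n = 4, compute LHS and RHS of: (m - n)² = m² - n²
LHS = (3 - 4)² = 1
RHS = 3² - 4² = -7

LHS ≠ RHS, so the equation does not hold here.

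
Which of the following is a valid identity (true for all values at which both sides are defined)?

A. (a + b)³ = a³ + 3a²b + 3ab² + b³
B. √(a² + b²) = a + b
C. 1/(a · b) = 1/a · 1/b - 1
A: holds — e.g. at (1, 2), both sides equal 27.
B: fails at (1, 1) — LHS = √(2) ≈ 1.414, RHS = 2.
C: fails at (1, 5) — LHS = 1/5, RHS = -4/5.

Answer: A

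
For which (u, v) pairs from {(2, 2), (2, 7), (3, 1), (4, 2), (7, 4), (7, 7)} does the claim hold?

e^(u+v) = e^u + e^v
None

Testing each pair:
(2, 2): LHS = e^4 ≈ 54.6, RHS = 2·e^2 ≈ 14.78 → fails
(2, 7): LHS = e^9 ≈ 8103, RHS = e^2 + e^7 ≈ 1104 → fails
(3, 1): LHS = e^4 ≈ 54.6, RHS = e + e^3 ≈ 22.8 → fails
(4, 2): LHS = e^6 ≈ 403.4, RHS = e^2 + e^4 ≈ 61.99 → fails
(7, 4): LHS = e^11 ≈ 59874.1, RHS = e^4 + e^7 ≈ 1151 → fails
(7, 7): LHS = e^14 ≈ 1202604.3, RHS = 2·e^7 ≈ 2193 → fails

No pair satisfies the claim.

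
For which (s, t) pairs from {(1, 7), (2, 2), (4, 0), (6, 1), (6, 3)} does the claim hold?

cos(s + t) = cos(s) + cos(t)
Testing each pair:
(1, 7): LHS = cos(8) ≈ -0.1455, RHS = cos(1) + cos(7) ≈ 1.294 → fails
(2, 2): LHS = cos(4) ≈ -0.6536, RHS = 2·cos(2) ≈ -0.8323 → fails
(4, 0): LHS = cos(4) ≈ -0.6536, RHS = cos(4) + 1 ≈ 0.3464 → fails
(6, 1): LHS = cos(7) ≈ 0.7539, RHS = cos(1) + cos(6) ≈ 1.5 → fails
(6, 3): LHS = cos(9) ≈ -0.9111, RHS = cos(3) + cos(6) ≈ -0.02982 → fails

No pair satisfies the claim.

Answer: None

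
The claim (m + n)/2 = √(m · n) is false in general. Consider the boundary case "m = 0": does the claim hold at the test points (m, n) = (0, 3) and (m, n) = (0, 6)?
No, fails at both test points

At (0, 3): LHS = 3/2 ≠ RHS = 0
At (0, 6): LHS = 3 ≠ RHS = 0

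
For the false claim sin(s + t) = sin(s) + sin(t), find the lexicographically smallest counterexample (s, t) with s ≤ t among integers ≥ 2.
Substituting (2, 2) into the claim:
LHS = sin(2 + 2) = sin(4) ≈ -0.7568
RHS = sin(2) + sin(2) = 2·sin(2) ≈ 1.819

Since LHS ≠ RHS, this pair disproves the claim, and no lexicographically smaller pair (s ≤ t, integers ≥ 2) does.

For instance (4, 4) is also a counterexample (LHS = sin(8) ≈ 0.9894, RHS = 2·sin(4) ≈ -1.514), but it's lexicographically larger.

Answer: (s, t) = (2, 2)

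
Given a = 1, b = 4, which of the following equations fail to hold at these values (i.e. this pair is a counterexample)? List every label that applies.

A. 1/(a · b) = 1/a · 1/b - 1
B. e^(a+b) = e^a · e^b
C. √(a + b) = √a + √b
Evaluating each claim at the given values:
A. LHS = 1/4, RHS = -3/4 → fails here (LHS ≠ RHS)
B. LHS = e^5 ≈ 148.4, RHS = e^5 ≈ 148.4 → holds here (LHS = RHS)
C. LHS = √(5) ≈ 2.236, RHS = 3 → fails here (LHS ≠ RHS)

Answer: A, C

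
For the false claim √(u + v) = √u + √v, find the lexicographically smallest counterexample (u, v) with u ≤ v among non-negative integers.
At (0, 0): both sides equal 0, so it holds there.
At (0, 1): both sides equal 1, so it holds there.

Substituting (1, 1) into the claim:
LHS = √(1 + 1) = √(2) ≈ 1.414
RHS = √1 + √1 = 2

Since LHS ≠ RHS, this pair disproves the claim, and no lexicographically smaller pair (u ≤ v, non-negative integers) does.

For instance (2, 5) is also a counterexample (LHS = √(7) ≈ 2.646, RHS = √(2) + √(5) ≈ 3.65), but it's lexicographically larger.

Answer: (u, v) = (1, 1)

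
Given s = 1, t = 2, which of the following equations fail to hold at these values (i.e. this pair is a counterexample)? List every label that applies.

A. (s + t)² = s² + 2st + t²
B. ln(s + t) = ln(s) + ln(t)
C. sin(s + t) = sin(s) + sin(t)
B, C

Evaluating each claim at the given values:
A. LHS = 9, RHS = 9 → holds here (LHS = RHS)
B. LHS = ln(3) ≈ 1.099, RHS = ln(2) ≈ 0.6931 → fails here (LHS ≠ RHS)
C. LHS = sin(3) ≈ 0.1411, RHS = sin(1) + sin(2) ≈ 1.751 → fails here (LHS ≠ RHS)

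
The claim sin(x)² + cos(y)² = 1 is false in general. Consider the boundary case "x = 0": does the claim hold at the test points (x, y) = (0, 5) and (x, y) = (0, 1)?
No, fails at both test points

At (0, 5): LHS = cos(5)² ≈ 0.08046 ≠ RHS = 1
At (0, 1): LHS = cos(1)² ≈ 0.2919 ≠ RHS = 1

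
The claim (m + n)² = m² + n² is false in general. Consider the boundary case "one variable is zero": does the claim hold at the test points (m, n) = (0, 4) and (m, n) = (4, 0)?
At (0, 4): LHS = 16, RHS = 16 → equal
At (4, 0): LHS = 16, RHS = 16 → equal

So the claim does hold at both of these boundary points, even though it is not an identity.

Answer: Yes, holds at both test points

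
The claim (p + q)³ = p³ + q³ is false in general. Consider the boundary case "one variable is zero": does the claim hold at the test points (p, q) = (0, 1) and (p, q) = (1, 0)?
At (0, 1): LHS = 1, RHS = 1 → equal
At (1, 0): LHS = 1, RHS = 1 → equal

So the claim does hold at both of these boundary points, even though it is not an identity.

Answer: Yes, holds at both test points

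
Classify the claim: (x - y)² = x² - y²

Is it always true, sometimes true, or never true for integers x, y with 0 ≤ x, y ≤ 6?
It holds at (x, y) = (6, 0) (both sides equal 36), but fails at (x, y) = (1, 2) (LHS = 1, RHS = -3).

Answer: Sometimes true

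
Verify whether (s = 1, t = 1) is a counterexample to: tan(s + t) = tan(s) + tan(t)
Substituting s = 1, t = 1:
LHS = tan(1 + 1) = tan(2) ≈ -2.185
RHS = tan(1) + tan(1) = 2·tan(1) ≈ 3.115

Since LHS ≠ RHS, this pair disproves the claim.

Answer: Yes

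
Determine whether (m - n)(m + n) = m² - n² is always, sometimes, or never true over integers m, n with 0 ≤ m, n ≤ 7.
Always true

The identity holds for every pair in the range. For instance at (m, n) = (1, 2): both sides equal -3.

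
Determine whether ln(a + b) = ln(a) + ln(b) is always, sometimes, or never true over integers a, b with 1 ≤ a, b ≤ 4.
It holds at (a, b) = (2, 2) (both sides equal ln(4) ≈ 1.386), but fails at (a, b) = (4, 3) (LHS = ln(7) ≈ 1.946, RHS = ln(3) + ln(4) ≈ 2.485).

Answer: Sometimes true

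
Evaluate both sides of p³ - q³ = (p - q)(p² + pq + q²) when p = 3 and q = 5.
LHS = 3³ - 5³ = -98
RHS = (3 - 5)(3² + 3·5 + 5²) = -98

LHS = RHS: the two sides agree.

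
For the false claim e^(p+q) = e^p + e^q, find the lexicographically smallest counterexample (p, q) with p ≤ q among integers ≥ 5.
(p, q) = (5, 5)

Substituting (5, 5) into the claim:
LHS = e^(5+5) = e^10 ≈ 22026.5
RHS = e^5 + e^5 = 2·e^5 ≈ 296.8

Since LHS ≠ RHS, this pair disproves the claim, and no lexicographically smaller pair (p ≤ q, integers ≥ 5) does.

For instance (7, 12) is also a counterexample (LHS = e^19 ≈ 178482301.0, RHS = e^7 + e^12 ≈ 163851.4), but it's lexicographically larger.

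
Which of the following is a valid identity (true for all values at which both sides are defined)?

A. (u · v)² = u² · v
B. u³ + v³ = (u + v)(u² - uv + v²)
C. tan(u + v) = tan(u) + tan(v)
A: fails at (2, 7) — LHS = 196, RHS = 28.
B: holds — e.g. at (1, 2), both sides equal 9.
C: fails at (3, 5) — LHS = tan(8) ≈ -6.8, RHS = tan(5) + tan(3) ≈ -3.523.

Answer: B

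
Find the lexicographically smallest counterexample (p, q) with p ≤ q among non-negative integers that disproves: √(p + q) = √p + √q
At (0, 6): both sides equal √(6) ≈ 2.449, so it holds there.

Substituting (1, 1) into the claim:
LHS = √(1 + 1) = √(2) ≈ 1.414
RHS = √1 + √1 = 2

Since LHS ≠ RHS, this pair disproves the claim, and no lexicographically smaller pair (p ≤ q, non-negative integers) does.

For instance (3, 4) is also a counterexample (LHS = √(7) ≈ 2.646, RHS = √(3) + 2 ≈ 3.732), but it's lexicographically larger.

Answer: (p, q) = (1, 1)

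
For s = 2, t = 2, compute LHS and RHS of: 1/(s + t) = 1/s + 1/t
LHS = 1/(2 + 2) = 1/4
RHS = 1/2 + 1/2 = 1

LHS ≠ RHS, so the equation does not hold here.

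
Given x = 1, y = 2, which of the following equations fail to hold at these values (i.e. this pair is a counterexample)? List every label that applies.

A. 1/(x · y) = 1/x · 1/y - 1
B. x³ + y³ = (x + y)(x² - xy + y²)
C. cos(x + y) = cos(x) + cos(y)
A, C

Evaluating each claim at the given values:
A. LHS = 1/2, RHS = -1/2 → fails here (LHS ≠ RHS)
B. LHS = 9, RHS = 9 → holds here (LHS = RHS)
C. LHS = cos(3) ≈ -0.99, RHS = cos(2) + cos(1) ≈ 0.1242 → fails here (LHS ≠ RHS)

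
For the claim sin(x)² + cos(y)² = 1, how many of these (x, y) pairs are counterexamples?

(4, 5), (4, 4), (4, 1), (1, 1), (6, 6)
2

Testing each pair:
(4, 5): LHS = cos(5)² + sin(4)² ≈ 0.6532, RHS = 1 → counterexample
(4, 4): LHS = cos(4)² + sin(4)² = 1, RHS = 1 → satisfies claim
(4, 1): LHS = cos(1)² + sin(4)² ≈ 0.8647, RHS = 1 → counterexample
(1, 1): LHS = cos(1)² + sin(1)² = 1, RHS = 1 → satisfies claim
(6, 6): LHS = sin(6)² + cos(6)² = 1, RHS = 1 → satisfies claim

That makes 2 counterexamples.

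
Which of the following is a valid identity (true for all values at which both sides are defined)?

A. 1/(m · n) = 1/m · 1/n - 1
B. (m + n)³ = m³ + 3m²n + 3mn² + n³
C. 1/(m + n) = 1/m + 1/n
A: fails at (4, 5) — LHS = 1/20, RHS = -19/20.
B: holds — e.g. at (3, 5), both sides equal 512.
C: fails at (4, 4) — LHS = 1/8, RHS = 1/2.

Answer: B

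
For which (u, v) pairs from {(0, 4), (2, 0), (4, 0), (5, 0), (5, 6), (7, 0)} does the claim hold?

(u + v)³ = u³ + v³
Testing each pair:
(0, 4): LHS = 64, RHS = 64 → holds
(2, 0): LHS = 8, RHS = 8 → holds
(4, 0): LHS = 64, RHS = 64 → holds
(5, 0): LHS = 125, RHS = 125 → holds
(5, 6): LHS = 1331, RHS = 341 → fails
(7, 0): LHS = 343, RHS = 343 → holds

5 of 6 pairs satisfy the claim.

Answer: (0, 4), (2, 0), (4, 0), (5, 0), (7, 0)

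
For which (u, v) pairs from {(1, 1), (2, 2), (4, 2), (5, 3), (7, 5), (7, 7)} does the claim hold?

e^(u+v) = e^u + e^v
Testing each pair:
(1, 1): LHS = e^2 ≈ 7.389, RHS = 2·e ≈ 5.437 → fails
(2, 2): LHS = e^4 ≈ 54.6, RHS = 2·e^2 ≈ 14.78 → fails
(4, 2): LHS = e^6 ≈ 403.4, RHS = e^2 + e^4 ≈ 61.99 → fails
(5, 3): LHS = e^8 ≈ 2981, RHS = e^3 + e^5 ≈ 168.5 → fails
(7, 5): LHS = e^12 ≈ 162754.8, RHS = e^5 + e^7 ≈ 1245 → fails
(7, 7): LHS = e^14 ≈ 1202604.3, RHS = 2·e^7 ≈ 2193 → fails

No pair satisfies the claim.

Answer: None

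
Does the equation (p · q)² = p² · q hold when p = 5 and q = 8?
Fails

Substituting p = 5, q = 8:

LHS = (5 · 8)² = 1600
RHS = 5² · 8 = 200

LHS ≠ RHS, so the equation does not hold at this point.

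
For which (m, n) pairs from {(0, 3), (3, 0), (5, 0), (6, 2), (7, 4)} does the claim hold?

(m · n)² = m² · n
(0, 3), (3, 0), (5, 0)

Testing each pair:
(0, 3): LHS = 0, RHS = 0 → holds
(3, 0): LHS = 0, RHS = 0 → holds
(5, 0): LHS = 0, RHS = 0 → holds
(6, 2): LHS = 144, RHS = 72 → fails
(7, 4): LHS = 784, RHS = 196 → fails

3 of 5 pairs satisfy the claim.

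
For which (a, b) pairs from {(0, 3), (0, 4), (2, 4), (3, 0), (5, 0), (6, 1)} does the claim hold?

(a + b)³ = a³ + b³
(0, 3), (0, 4), (3, 0), (5, 0)

Testing each pair:
(0, 3): LHS = 27, RHS = 27 → holds
(0, 4): LHS = 64, RHS = 64 → holds
(2, 4): LHS = 216, RHS = 72 → fails
(3, 0): LHS = 27, RHS = 27 → holds
(5, 0): LHS = 125, RHS = 125 → holds
(6, 1): LHS = 343, RHS = 217 → fails

4 of 6 pairs satisfy the claim.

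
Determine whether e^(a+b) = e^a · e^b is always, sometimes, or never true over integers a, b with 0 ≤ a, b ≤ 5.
Always true

The identity holds for every pair in the range. For instance at (a, b) = (2, 4): both sides equal e^6 ≈ 403.4.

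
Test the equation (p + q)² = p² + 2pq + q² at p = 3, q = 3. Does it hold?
Substituting p = 3, q = 3:

LHS = (3 + 3)² = 36
RHS = 3² + 2·3·3 + 3² = 36

LHS = RHS, so the equation holds at this point.

Answer: Holds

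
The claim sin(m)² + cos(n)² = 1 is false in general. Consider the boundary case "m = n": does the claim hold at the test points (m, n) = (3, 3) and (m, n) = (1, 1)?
Yes, holds at both test points

At (3, 3): LHS = sin(3)² + cos(3)² = 1, RHS = 1 → equal
At (1, 1): LHS = cos(1)² + sin(1)² = 1, RHS = 1 → equal

So the claim does hold at both of these boundary points, even though it is not an identity.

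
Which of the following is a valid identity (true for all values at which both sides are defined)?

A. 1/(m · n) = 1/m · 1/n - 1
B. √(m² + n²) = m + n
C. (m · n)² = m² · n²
A: fails at (2, 2) — LHS = 1/4, RHS = -3/4.
B: fails at (1, 5) — LHS = √(26) ≈ 5.099, RHS = 6.
C: holds — e.g. at (4, 4), both sides equal 256.

Answer: C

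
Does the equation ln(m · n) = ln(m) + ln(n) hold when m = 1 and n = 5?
Substituting m = 1, n = 5:

LHS = ln(1 · 5) = ln(5) ≈ 1.609
RHS = ln(1) + ln(5) = ln(5) ≈ 1.609

LHS = RHS, so the equation holds at this point.

Answer: Holds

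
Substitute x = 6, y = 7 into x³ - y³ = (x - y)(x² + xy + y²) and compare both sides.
LHS = 6³ - 7³ = -127
RHS = (6 - 7)(6² + 6·7 + 7²) = -127

LHS = RHS: the two sides agree.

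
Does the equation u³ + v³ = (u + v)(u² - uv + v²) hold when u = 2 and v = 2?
Substituting u = 2, v = 2:

LHS = 2³ + 2³ = 16
RHS = (2 + 2)(2² - 2·2 + 2²) = 16

LHS = RHS, so the equation holds at this point.

Answer: Holds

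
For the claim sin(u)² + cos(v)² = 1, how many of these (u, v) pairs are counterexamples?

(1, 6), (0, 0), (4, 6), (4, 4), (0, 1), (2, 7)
Testing each pair:
(1, 6): LHS = sin(1)² + cos(6)² ≈ 1.63, RHS = 1 → counterexample
(0, 0): LHS = 1, RHS = 1 → satisfies claim
(4, 6): LHS = sin(4)² + cos(6)² ≈ 1.495, RHS = 1 → counterexample
(4, 4): LHS = cos(4)² + sin(4)² = 1, RHS = 1 → satisfies claim
(0, 1): LHS = cos(1)² ≈ 0.2919, RHS = 1 → counterexample
(2, 7): LHS = cos(7)² + sin(2)² ≈ 1.395, RHS = 1 → counterexample

That makes 4 counterexamples.

Answer: 4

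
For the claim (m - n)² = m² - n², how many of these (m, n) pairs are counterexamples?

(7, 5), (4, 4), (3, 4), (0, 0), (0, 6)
Testing each pair:
(7, 5): LHS = 4, RHS = 24 → counterexample
(4, 4): LHS = 0, RHS = 0 → satisfies claim
(3, 4): LHS = 1, RHS = -7 → counterexample
(0, 0): LHS = 0, RHS = 0 → satisfies claim
(0, 6): LHS = 36, RHS = -36 → counterexample

That makes 3 counterexamples.

Answer: 3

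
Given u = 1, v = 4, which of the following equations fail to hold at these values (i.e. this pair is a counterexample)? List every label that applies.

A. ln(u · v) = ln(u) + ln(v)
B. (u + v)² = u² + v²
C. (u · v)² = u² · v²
Evaluating each claim at the given values:
A. LHS = ln(4) ≈ 1.386, RHS = ln(4) ≈ 1.386 → holds here (LHS = RHS)
B. LHS = 25, RHS = 17 → fails here (LHS ≠ RHS)
C. LHS = 16, RHS = 16 → holds here (LHS = RHS)

Answer: B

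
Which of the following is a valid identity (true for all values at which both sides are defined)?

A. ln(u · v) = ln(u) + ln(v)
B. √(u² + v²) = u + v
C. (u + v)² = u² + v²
A: holds — e.g. at (4, 4), both sides equal ln(16) ≈ 2.773.
B: fails at (5, 8) — LHS = √(89) ≈ 9.434, RHS = 13.
C: fails at (3, 4) — LHS = 49, RHS = 25.

Answer: A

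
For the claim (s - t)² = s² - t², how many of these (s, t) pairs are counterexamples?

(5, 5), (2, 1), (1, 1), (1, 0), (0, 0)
1

Testing each pair:
(5, 5): LHS = 0, RHS = 0 → satisfies claim
(2, 1): LHS = 1, RHS = 3 → counterexample
(1, 1): LHS = 0, RHS = 0 → satisfies claim
(1, 0): LHS = 1, RHS = 1 → satisfies claim
(0, 0): LHS = 0, RHS = 0 → satisfies claim

That makes 1 counterexample.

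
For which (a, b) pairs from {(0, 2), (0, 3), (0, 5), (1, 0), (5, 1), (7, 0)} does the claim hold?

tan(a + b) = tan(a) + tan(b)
(0, 2), (0, 3), (0, 5), (1, 0), (7, 0)

Testing each pair:
(0, 2): LHS = tan(2) ≈ -2.185, RHS = tan(2) ≈ -2.185 → holds
(0, 3): LHS = tan(3) ≈ -0.1425, RHS = tan(3) ≈ -0.1425 → holds
(0, 5): LHS = tan(5) ≈ -3.381, RHS = tan(5) ≈ -3.381 → holds
(1, 0): LHS = tan(1) ≈ 1.557, RHS = tan(1) ≈ 1.557 → holds
(5, 1): LHS = tan(6) ≈ -0.291, RHS = tan(5) + tan(1) ≈ -1.823 → fails
(7, 0): LHS = tan(7) ≈ 0.8714, RHS = tan(7) ≈ 0.8714 → holds

5 of 6 pairs satisfy the claim.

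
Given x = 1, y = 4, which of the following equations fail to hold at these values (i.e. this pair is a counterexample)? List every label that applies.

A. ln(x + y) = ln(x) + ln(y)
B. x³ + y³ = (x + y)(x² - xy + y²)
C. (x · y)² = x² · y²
Evaluating each claim at the given values:
A. LHS = ln(5) ≈ 1.609, RHS = ln(4) ≈ 1.386 → fails here (LHS ≠ RHS)
B. LHS = 65, RHS = 65 → holds here (LHS = RHS)
C. LHS = 16, RHS = 16 → holds here (LHS = RHS)

Answer: A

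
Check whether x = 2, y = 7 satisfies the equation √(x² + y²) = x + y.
Fails

Substituting x = 2, y = 7:

LHS = √(2² + 7²) = √(53) ≈ 7.28
RHS = 2 + 7 = 9

LHS ≠ RHS, so the equation does not hold at this point.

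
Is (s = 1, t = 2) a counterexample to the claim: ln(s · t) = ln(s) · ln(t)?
Yes

Substituting s = 1, t = 2:
LHS = ln(1 · 2) = ln(2) ≈ 0.6931
RHS = ln(1) · ln(2) = 0

Since LHS ≠ RHS, this pair disproves the claim.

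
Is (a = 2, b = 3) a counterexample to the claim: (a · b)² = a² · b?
Substituting a = 2, b = 3:
LHS = (2 · 3)² = 36
RHS = 2² · 3 = 12

Since LHS ≠ RHS, this pair disproves the claim.

Answer: Yes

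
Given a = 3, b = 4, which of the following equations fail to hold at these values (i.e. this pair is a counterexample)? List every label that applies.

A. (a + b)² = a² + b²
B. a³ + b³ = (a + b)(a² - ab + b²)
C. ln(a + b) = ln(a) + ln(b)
Evaluating each claim at the given values:
A. LHS = 49, RHS = 25 → fails here (LHS ≠ RHS)
B. LHS = 91, RHS = 91 → holds here (LHS = RHS)
C. LHS = ln(7) ≈ 1.946, RHS = ln(3) + ln(4) ≈ 2.485 → fails here (LHS ≠ RHS)

Answer: A, C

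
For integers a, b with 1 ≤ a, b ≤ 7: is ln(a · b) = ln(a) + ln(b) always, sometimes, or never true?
Always true

The identity holds for every pair in the range. For instance at (a, b) = (3, 4): both sides equal ln(12) ≈ 2.485.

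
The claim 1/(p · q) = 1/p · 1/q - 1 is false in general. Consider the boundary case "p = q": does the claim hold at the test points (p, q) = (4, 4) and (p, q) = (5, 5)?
No, fails at both test points

At (4, 4): LHS = 1/16 ≠ RHS = -15/16
At (5, 5): LHS = 1/25 ≠ RHS = -24/25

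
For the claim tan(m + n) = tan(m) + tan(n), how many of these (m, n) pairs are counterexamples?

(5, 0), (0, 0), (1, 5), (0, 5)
Testing each pair:
(5, 0): LHS = tan(5) ≈ -3.381, RHS = tan(5) ≈ -3.381 → satisfies claim
(0, 0): LHS = 0, RHS = 0 → satisfies claim
(1, 5): LHS = tan(6) ≈ -0.291, RHS = tan(5) + tan(1) ≈ -1.823 → counterexample
(0, 5): LHS = tan(5) ≈ -3.381, RHS = tan(5) ≈ -3.381 → satisfies claim

That makes 1 counterexample.

Answer: 1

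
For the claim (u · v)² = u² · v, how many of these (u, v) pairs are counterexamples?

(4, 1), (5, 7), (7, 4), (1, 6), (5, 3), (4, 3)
5

Testing each pair:
(4, 1): LHS = 16, RHS = 16 → satisfies claim
(5, 7): LHS = 1225, RHS = 175 → counterexample
(7, 4): LHS = 784, RHS = 196 → counterexample
(1, 6): LHS = 36, RHS = 6 → counterexample
(5, 3): LHS = 225, RHS = 75 → counterexample
(4, 3): LHS = 144, RHS = 48 → counterexample

That makes 5 counterexamples.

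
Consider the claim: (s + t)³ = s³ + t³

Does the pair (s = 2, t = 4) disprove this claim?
Yes

Substituting s = 2, t = 4:
LHS = (2 + 4)³ = 216
RHS = 2³ + 4³ = 72

Since LHS ≠ RHS, this pair disproves the claim.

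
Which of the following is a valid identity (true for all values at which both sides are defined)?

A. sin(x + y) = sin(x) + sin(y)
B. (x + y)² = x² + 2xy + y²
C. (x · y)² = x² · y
A: fails at (3, 3) — LHS = sin(6) ≈ -0.2794, RHS = 2·sin(3) ≈ 0.2822.
B: holds — e.g. at (2, 4), both sides equal 36.
C: fails at (4, 5) — LHS = 400, RHS = 80.

Answer: B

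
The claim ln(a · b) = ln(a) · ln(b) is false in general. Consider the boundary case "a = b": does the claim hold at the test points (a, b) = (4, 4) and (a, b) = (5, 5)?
No, fails at both test points

At (4, 4): LHS = ln(16) ≈ 2.773 ≠ RHS = ln(4)² ≈ 1.922
At (5, 5): LHS = ln(25) ≈ 3.219 ≠ RHS = ln(5)² ≈ 2.59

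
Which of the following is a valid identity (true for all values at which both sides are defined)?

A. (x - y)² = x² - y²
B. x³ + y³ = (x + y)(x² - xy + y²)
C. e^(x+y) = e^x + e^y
A: fails at (1, 4) — LHS = 9, RHS = -15.
B: holds — e.g. at (1, 1), both sides equal 2.
C: fails at (2, 2) — LHS = e^4 ≈ 54.6, RHS = 2·e^2 ≈ 14.78.

Answer: B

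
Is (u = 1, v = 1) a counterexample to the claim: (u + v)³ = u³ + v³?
Substituting u = 1, v = 1:
LHS = (1 + 1)³ = 8
RHS = 1³ + 1³ = 2

Since LHS ≠ RHS, this pair disproves the claim.

Answer: Yes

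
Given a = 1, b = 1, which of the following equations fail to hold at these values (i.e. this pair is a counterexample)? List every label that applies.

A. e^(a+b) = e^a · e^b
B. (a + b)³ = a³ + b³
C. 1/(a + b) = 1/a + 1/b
Evaluating each claim at the given values:
A. LHS = e^2 ≈ 7.389, RHS = e^2 ≈ 7.389 → holds here (LHS = RHS)
B. LHS = 8, RHS = 2 → fails here (LHS ≠ RHS)
C. LHS = 1/2, RHS = 2 → fails here (LHS ≠ RHS)

Answer: B, C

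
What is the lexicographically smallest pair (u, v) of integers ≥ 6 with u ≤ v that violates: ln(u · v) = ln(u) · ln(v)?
Substituting (6, 6) into the claim:
LHS = ln(6 · 6) = ln(36) ≈ 3.584
RHS = ln(6) · ln(6) = ln(6)² ≈ 3.21

Since LHS ≠ RHS, this pair disproves the claim, and no lexicographically smaller pair (u ≤ v, integers ≥ 6) does.

For instance (6, 10) is also a counterexample (LHS = ln(60) ≈ 4.094, RHS = ln(6)·ln(10) ≈ 4.126), but it's lexicographically larger.

Answer: (u, v) = (6, 6)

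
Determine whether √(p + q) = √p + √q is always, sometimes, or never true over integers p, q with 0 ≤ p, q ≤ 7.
It holds at (p, q) = (6, 0) (both sides equal √(6) ≈ 2.449), but fails at (p, q) = (6, 2) (LHS = 2·√(2) ≈ 2.828, RHS = √(2) + √(6) ≈ 3.864).

Answer: Sometimes true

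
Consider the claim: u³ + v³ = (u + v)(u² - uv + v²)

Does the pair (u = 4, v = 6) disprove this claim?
Substituting u = 4, v = 6:
LHS = 4³ + 6³ = 280
RHS = (4 + 6)(4² - 4·6 + 6²) = 280

The sides agree, so this pair does not disprove the claim.

Answer: No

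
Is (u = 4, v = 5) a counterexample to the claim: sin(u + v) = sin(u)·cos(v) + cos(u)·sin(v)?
No

Substituting u = 4, v = 5:
LHS = sin(4 + 5) = sin(9) ≈ 0.4121
RHS = sin(4)·cos(5) + cos(4)·sin(5) = sin(4)·cos(5) + sin(5)·cos(4) ≈ 0.4121

The sides agree, so this pair does not disprove the claim.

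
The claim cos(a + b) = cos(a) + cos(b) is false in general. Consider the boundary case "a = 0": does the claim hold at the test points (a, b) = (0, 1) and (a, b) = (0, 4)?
No, fails at both test points

At (0, 1): LHS = cos(1) ≈ 0.5403 ≠ RHS = cos(1) + 1 ≈ 1.54
At (0, 4): LHS = cos(4) ≈ -0.6536 ≠ RHS = cos(4) + 1 ≈ 0.3464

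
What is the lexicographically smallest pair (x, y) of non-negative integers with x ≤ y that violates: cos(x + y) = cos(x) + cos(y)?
Substituting (0, 0) into the claim:
LHS = cos(0 + 0) = 1
RHS = cos(0) + cos(0) = 2

Since LHS ≠ RHS, this pair disproves the claim, and no lexicographically smaller pair (x ≤ y, non-negative integers) does.

For instance (2, 6) is also a counterexample (LHS = cos(8) ≈ -0.1455, RHS = cos(2) + cos(6) ≈ 0.544), but it's lexicographically larger.

Answer: (x, y) = (0, 0)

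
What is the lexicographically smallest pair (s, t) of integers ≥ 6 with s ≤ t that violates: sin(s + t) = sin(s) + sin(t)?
(s, t) = (6, 6)

Substituting (6, 6) into the claim:
LHS = sin(6 + 6) = sin(12) ≈ -0.5366
RHS = sin(6) + sin(6) = 2·sin(6) ≈ -0.5588

Since LHS ≠ RHS, this pair disproves the claim, and no lexicographically smaller pair (s ≤ t, integers ≥ 6) does.

For instance (10, 11) is also a counterexample (LHS = sin(21) ≈ 0.8367, RHS = sin(11) + sin(10) ≈ -1.544), but it's lexicographically larger.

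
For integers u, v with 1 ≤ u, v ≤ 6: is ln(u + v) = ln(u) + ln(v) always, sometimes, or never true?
Sometimes true

It holds at (u, v) = (2, 2) (both sides equal ln(4) ≈ 1.386), but fails at (u, v) = (6, 3) (LHS = ln(9) ≈ 2.197, RHS = ln(3) + ln(6) ≈ 2.89).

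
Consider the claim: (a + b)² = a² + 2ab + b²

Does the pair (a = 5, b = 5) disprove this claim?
Substituting a = 5, b = 5:
LHS = (5 + 5)² = 100
RHS = 5² + 2·5·5 + 5² = 100

The sides agree, so this pair does not disprove the claim.

Answer: No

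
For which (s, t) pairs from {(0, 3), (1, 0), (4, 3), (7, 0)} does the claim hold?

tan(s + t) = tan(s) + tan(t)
Testing each pair:
(0, 3): LHS = tan(3) ≈ -0.1425, RHS = tan(3) ≈ -0.1425 → holds
(1, 0): LHS = tan(1) ≈ 1.557, RHS = tan(1) ≈ 1.557 → holds
(4, 3): LHS = tan(7) ≈ 0.8714, RHS = tan(3) + tan(4) ≈ 1.015 → fails
(7, 0): LHS = tan(7) ≈ 0.8714, RHS = tan(7) ≈ 0.8714 → holds

3 of 4 pairs satisfy the claim.

Answer: (0, 3), (1, 0), (7, 0)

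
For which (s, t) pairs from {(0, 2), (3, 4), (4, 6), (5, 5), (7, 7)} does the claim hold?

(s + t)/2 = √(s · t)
(5, 5), (7, 7)

Testing each pair:
(0, 2): LHS = 1, RHS = 0 → fails
(3, 4): LHS = 7/2, RHS = 2·√(3) ≈ 3.464 → fails
(4, 6): LHS = 5, RHS = 2·√(6) ≈ 4.899 → fails
(5, 5): LHS = 5, RHS = 5 → holds
(7, 7): LHS = 7, RHS = 7 → holds

2 of 5 pairs satisfy the claim.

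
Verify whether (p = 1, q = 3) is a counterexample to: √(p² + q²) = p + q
Yes

Substituting p = 1, q = 3:
LHS = √(1² + 3²) = √(10) ≈ 3.162
RHS = 1 + 3 = 4

Since LHS ≠ RHS, this pair disproves the claim.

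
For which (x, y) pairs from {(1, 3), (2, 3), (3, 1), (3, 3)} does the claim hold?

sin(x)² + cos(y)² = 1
(3, 3)

Testing each pair:
(1, 3): LHS = sin(1)² + cos(3)² ≈ 1.688, RHS = 1 → fails
(2, 3): LHS = sin(2)² + cos(3)² ≈ 1.807, RHS = 1 → fails
(3, 1): LHS = sin(3)² + cos(1)² ≈ 0.3118, RHS = 1 → fails
(3, 3): LHS = sin(3)² + cos(3)² = 1, RHS = 1 → holds

1 of 4 pairs satisfies the claim.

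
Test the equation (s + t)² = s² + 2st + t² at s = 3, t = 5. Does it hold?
Holds

Substituting s = 3, t = 5:

LHS = (3 + 5)² = 64
RHS = 3² + 2·3·5 + 5² = 64

LHS = RHS, so the equation holds at this point.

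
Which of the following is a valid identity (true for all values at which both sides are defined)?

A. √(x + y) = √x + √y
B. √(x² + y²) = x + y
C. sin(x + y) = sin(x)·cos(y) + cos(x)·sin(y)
A: fails at (3, 5) — LHS = 2·√(2) ≈ 2.828, RHS = √(3) + √(5) ≈ 3.968.
B: fails at (2, 2) — LHS = 2·√(2) ≈ 2.828, RHS = 4.
C: holds — e.g. at (6, 7), both sides equal sin(13) ≈ 0.4202.

Answer: C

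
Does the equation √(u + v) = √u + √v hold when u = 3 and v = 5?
Fails

Substituting u = 3, v = 5:

LHS = √(3 + 5) = 2·√(2) ≈ 2.828
RHS = √3 + √5 = √(3) + √(5) ≈ 3.968

LHS ≠ RHS, so the equation does not hold at this point.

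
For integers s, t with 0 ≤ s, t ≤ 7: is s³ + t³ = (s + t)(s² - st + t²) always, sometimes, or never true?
The identity holds for every pair in the range. For instance at (s, t) = (3, 2): both sides equal 35.

Answer: Always true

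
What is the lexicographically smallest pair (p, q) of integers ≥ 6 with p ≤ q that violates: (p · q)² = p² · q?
(p, q) = (6, 6)

Substituting (6, 6) into the claim:
LHS = (6 · 6)² = 1296
RHS = 6² · 6 = 216

Since LHS ≠ RHS, this pair disproves the claim, and no lexicographically smaller pair (p ≤ q, integers ≥ 6) does.

For instance (9, 12) is also a counterexample (LHS = 11664, RHS = 972), but it's lexicographically larger.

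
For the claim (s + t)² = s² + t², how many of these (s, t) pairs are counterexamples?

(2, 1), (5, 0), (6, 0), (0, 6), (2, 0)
Testing each pair:
(2, 1): LHS = 9, RHS = 5 → counterexample
(5, 0): LHS = 25, RHS = 25 → satisfies claim
(6, 0): LHS = 36, RHS = 36 → satisfies claim
(0, 6): LHS = 36, RHS = 36 → satisfies claim
(2, 0): LHS = 4, RHS = 4 → satisfies claim

That makes 1 counterexample.

Answer: 1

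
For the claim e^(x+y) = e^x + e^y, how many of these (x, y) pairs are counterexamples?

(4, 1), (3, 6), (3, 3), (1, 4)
4

Testing each pair:
(4, 1): LHS = e^5 ≈ 148.4, RHS = e + e^4 ≈ 57.32 → counterexample
(3, 6): LHS = e^9 ≈ 8103, RHS = e^3 + e^6 ≈ 423.5 → counterexample
(3, 3): LHS = e^6 ≈ 403.4, RHS = 2·e^3 ≈ 40.17 → counterexample
(1, 4): LHS = e^5 ≈ 148.4, RHS = e + e^4 ≈ 57.32 → counterexample

That makes 4 counterexamples.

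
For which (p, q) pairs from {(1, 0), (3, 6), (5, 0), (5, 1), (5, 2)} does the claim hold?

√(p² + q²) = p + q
Testing each pair:
(1, 0): LHS = 1, RHS = 1 → holds
(3, 6): LHS = 3·√(5) ≈ 6.708, RHS = 9 → fails
(5, 0): LHS = 5, RHS = 5 → holds
(5, 1): LHS = √(26) ≈ 5.099, RHS = 6 → fails
(5, 2): LHS = √(29) ≈ 5.385, RHS = 7 → fails

2 of 5 pairs satisfy the claim.

Answer: (1, 0), (5, 0)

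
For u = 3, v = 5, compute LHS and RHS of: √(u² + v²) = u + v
LHS = √(3² + 5²) = √(34) ≈ 5.831
RHS = 3 + 5 = 8

LHS ≠ RHS (they differ by about 2.169), so the equation does not hold here.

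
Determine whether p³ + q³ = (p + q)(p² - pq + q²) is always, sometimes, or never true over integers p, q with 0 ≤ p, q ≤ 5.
Always true

The identity holds for every pair in the range. For instance at (p, q) = (2, 5): both sides equal 133.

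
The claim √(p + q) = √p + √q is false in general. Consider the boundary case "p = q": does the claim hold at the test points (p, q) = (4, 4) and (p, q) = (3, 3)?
At (4, 4): LHS = 2·√(2) ≈ 2.828 ≠ RHS = 4
At (3, 3): LHS = √(6) ≈ 2.449 ≠ RHS = 2·√(3) ≈ 3.464

Answer: No, fails at both test points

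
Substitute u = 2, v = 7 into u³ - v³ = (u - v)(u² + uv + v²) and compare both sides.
LHS = 2³ - 7³ = -335
RHS = (2 - 7)(2² + 2·7 + 7²) = -335

LHS = RHS: the two sides agree.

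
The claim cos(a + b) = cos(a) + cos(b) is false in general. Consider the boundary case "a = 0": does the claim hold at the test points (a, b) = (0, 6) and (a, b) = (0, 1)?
At (0, 6): LHS = cos(6) ≈ 0.9602 ≠ RHS = cos(6) + 1 ≈ 1.96
At (0, 1): LHS = cos(1) ≈ 0.5403 ≠ RHS = cos(1) + 1 ≈ 1.54

Answer: No, fails at both test points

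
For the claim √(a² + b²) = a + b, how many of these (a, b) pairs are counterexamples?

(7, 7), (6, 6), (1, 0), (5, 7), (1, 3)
Testing each pair:
(7, 7): LHS = 7·√(2) ≈ 9.899, RHS = 14 → counterexample
(6, 6): LHS = 6·√(2) ≈ 8.485, RHS = 12 → counterexample
(1, 0): LHS = 1, RHS = 1 → satisfies claim
(5, 7): LHS = √(74) ≈ 8.602, RHS = 12 → counterexample
(1, 3): LHS = √(10) ≈ 3.162, RHS = 4 → counterexample

That makes 4 counterexamples.

Answer: 4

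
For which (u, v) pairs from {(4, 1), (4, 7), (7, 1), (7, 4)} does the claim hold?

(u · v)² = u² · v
Testing each pair:
(4, 1): LHS = 16, RHS = 16 → holds
(4, 7): LHS = 784, RHS = 112 → fails
(7, 1): LHS = 49, RHS = 49 → holds
(7, 4): LHS = 784, RHS = 196 → fails

2 of 4 pairs satisfy the claim.

Answer: (4, 1), (7, 1)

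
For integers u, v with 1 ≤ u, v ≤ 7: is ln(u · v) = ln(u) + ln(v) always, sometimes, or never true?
Always true

The identity holds for every pair in the range. For instance at (u, v) = (2, 6): both sides equal ln(12) ≈ 2.485.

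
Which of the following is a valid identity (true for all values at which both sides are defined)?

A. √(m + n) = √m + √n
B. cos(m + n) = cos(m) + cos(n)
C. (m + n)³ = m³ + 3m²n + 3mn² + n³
C

A: fails at (6, 7) — LHS = √(13) ≈ 3.606, RHS = √(6) + √(7) ≈ 5.095.
B: fails at (2, 3) — LHS = cos(5) ≈ 0.2837, RHS = cos(3) + cos(2) ≈ -1.406.
C: holds — e.g. at (4, 5), both sides equal 729.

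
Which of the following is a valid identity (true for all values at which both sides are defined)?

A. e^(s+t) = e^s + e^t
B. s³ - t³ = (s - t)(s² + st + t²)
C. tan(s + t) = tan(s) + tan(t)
A: fails at (3, 5) — LHS = e^8 ≈ 2981, RHS = e^3 + e^5 ≈ 168.5.
B: holds — e.g. at (1, 4), both sides equal -63.
C: fails at (1, 3) — LHS = tan(4) ≈ 1.158, RHS = tan(3) + tan(1) ≈ 1.415.

Answer: B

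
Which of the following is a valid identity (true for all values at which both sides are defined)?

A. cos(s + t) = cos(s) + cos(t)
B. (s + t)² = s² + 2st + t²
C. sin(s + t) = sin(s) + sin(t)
B

A: fails at (1, 1) — LHS = cos(2) ≈ -0.4161, RHS = 2·cos(1) ≈ 1.081.
B: holds — e.g. at (1, 4), both sides equal 25.
C: fails at (3, 5) — LHS = sin(8) ≈ 0.9894, RHS = sin(5) + sin(3) ≈ -0.8178.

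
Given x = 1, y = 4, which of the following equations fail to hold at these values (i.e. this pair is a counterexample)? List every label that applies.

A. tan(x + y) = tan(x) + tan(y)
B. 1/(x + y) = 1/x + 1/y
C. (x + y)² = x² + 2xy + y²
Evaluating each claim at the given values:
A. LHS = tan(5) ≈ -3.381, RHS = tan(4) + tan(1) ≈ 2.715 → fails here (LHS ≠ RHS)
B. LHS = 1/5, RHS = 5/4 → fails here (LHS ≠ RHS)
C. LHS = 25, RHS = 25 → holds here (LHS = RHS)

Answer: A, B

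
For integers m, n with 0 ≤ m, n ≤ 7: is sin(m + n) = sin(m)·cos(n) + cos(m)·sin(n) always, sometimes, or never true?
The identity holds for every pair in the range. For instance at (m, n) = (4, 7): both sides equal sin(11) ≈ -1.

Answer: Always true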